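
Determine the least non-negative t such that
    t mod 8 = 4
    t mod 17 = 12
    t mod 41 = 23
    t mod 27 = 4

17284

The moduli are pairwise coprime; N = 8·17·41·27 = 150552.
N/8 = 18819; 18819 ≡ 3 (mod 8); 3·3 ≡ 1, so inverse 3.
N/17 = 8856; 8856 ≡ 16 (mod 17); 16·16 ≡ 1, so inverse 16.
N/41 = 3672; 3672 ≡ 23 (mod 41); 23·25 ≡ 1, so inverse 25.
N/27 = 5576; 5576 ≡ 14 (mod 27); 14·2 ≡ 1, so inverse 2.
t ≡ 4·18819·3 + 12·8856·16 + 23·3672·25 + 4·5576·2 = 4082188.
4082188 mod 150552 = 17284.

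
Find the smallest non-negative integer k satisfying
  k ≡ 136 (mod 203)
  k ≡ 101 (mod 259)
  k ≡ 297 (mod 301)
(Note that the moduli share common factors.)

284742

Combine the congruences pairwise.
gcd(203, 259) = 7 and 7 | (101 − 136), so the pair is consistent; merging gives k ≡ 6835 (mod 7511), where 7511 = lcm(203, 259).
gcd(7511, 301) = 7 and 7 | (297 − 6835), so the pair is consistent; merging gives k ≡ 284742 (mod 322973), where 322973 = lcm(7511, 301).
The solution is unique modulo lcm(203, 259, 301) = 322973.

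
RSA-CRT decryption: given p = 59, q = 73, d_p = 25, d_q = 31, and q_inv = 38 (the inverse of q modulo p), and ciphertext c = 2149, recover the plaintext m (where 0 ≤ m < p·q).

m₁ = c^(d_p) mod p: c ≡ 25 (mod 59), and 25^25 mod 59 = 21.
m₂ = c^(d_q) mod q: c ≡ 32 (mod 73), and 32^31 mod 73 = 4.
h = q_inv·(m₁ − m₂) mod p = 38·(21 − 4) mod 59 = 56.
m = m₂ + h·q = 4 + 56·73 = 4092.

4092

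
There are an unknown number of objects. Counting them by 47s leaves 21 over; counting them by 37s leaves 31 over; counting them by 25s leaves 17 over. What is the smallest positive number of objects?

27892

The moduli are pairwise coprime; M = 47·37·25 = 43475.
M/47 = 925; 925 ≡ 32 (mod 47); 32·25 ≡ 1, so inverse 25.
M/37 = 1175; 1175 ≡ 28 (mod 37); 28·4 ≡ 1, so inverse 4.
M/25 = 1739; 1739 ≡ 14 (mod 25); 14·9 ≡ 1, so inverse 9.
N ≡ 21·925·25 + 31·1175·4 + 17·1739·9 = 897392.
897392 mod 43475 = 27892.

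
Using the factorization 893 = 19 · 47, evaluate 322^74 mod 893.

780

Mod 19: 322 ≡ 18; by Fermat, exponent reduces to 74 mod 18 = 2; 18^2 ≡ 1 (mod 19).
Mod 47: 322 ≡ 40; by Fermat, exponent reduces to 74 mod 46 = 28; 40^28 ≡ 28 (mod 47).
Combine by CRT: x ≡ 1 (mod 19), x ≡ 28 (mod 47) ⇒ x ≡ 780 (mod 893).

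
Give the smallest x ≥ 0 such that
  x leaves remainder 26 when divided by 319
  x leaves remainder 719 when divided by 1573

27460

Combine the congruences pairwise.
gcd(319, 1573) = 11 and 11 | (719 − 26), so the pair is consistent; merging gives x ≡ 27460 (mod 45617), where 45617 = lcm(319, 1573).
The solution is unique modulo lcm(319, 1573) = 45617.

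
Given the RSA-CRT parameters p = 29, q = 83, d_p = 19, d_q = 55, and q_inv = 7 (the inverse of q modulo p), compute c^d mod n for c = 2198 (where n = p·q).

692

m₁ = c^(d_p) mod p: c ≡ 23 (mod 29), and 23^19 mod 29 = 25.
m₂ = c^(d_q) mod q: c ≡ 40 (mod 83), and 40^55 mod 83 = 28.
h = q_inv·(m₁ − m₂) mod p = 7·(25 − 28) mod 29 = 8.
m = m₂ + h·q = 28 + 8·83 = 692.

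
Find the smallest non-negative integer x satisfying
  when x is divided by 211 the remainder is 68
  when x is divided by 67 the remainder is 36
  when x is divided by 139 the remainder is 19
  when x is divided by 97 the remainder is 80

169793245

The moduli are pairwise coprime; N = 211·67·139·97 = 190609171.
N/211 = 903361; 903361 ≡ 70 (mod 211); 70·208 ≡ 1, so inverse 208.
N/67 = 2844913; 2844913 ≡ 26 (mod 67); 26·49 ≡ 1, so inverse 49.
N/139 = 1371289; 1371289 ≡ 54 (mod 139); 54·121 ≡ 1, so inverse 121.
N/97 = 1965043; 1965043 ≡ 17 (mod 97); 17·40 ≡ 1, so inverse 40.
x ≡ 68·903361·208 + 36·2844913·49 + 19·1371289·121 + 80·1965043·40 = 27236295527.
27236295527 mod 190609171 = 169793245.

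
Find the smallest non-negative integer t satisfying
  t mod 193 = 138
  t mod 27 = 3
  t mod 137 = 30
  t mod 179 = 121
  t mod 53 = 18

From t ≡ 138 (mod 193) write t = 138 + 193s. Substituting into t ≡ 3 (mod 27) gives 193s ≡ 0 (mod 27), and since 4⁻¹ ≡ 7 (mod 27), s ≡ 0. Hence t ≡ 138 + 193·0 = 138 (mod 5211).
From t ≡ 138 (mod 5211) write t = 138 + 5211s. Substituting into t ≡ 30 (mod 137) gives 5211s ≡ 29 (mod 137), and since 5⁻¹ ≡ 55 (mod 137), s ≡ 88. Hence t ≡ 138 + 5211·88 = 458706 (mod 713907).
From t ≡ 458706 (mod 713907) write t = 458706 + 713907s. Substituting into t ≡ 121 (mod 179) gives 713907s ≡ 13 (mod 179), and since 55⁻¹ ≡ 166 (mod 179), s ≡ 10. Hence t ≡ 458706 + 713907·10 = 7597776 (mod 127789353).
From t ≡ 7597776 (mod 127789353) write t = 7597776 + 127789353s. Substituting into t ≡ 18 (mod 53) gives 127789353s ≡ 4 (mod 53), and since 46⁻¹ ≡ 15 (mod 53), s ≡ 7. Hence t ≡ 7597776 + 127789353·7 = 902123247 (mod 6772835709).

902123247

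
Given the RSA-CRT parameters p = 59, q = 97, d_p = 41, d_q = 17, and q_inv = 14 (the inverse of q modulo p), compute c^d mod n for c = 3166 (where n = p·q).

m₁ = c^(d_p) mod p: c ≡ 39 (mod 59), and 39^41 mod 59 = 40.
m₂ = c^(d_q) mod q: c ≡ 62 (mod 97), and 62^17 mod 97 = 36.
h = q_inv·(m₁ − m₂) mod p = 14·(40 − 36) mod 59 = 56.
m = m₂ + h·q = 36 + 56·97 = 5468.

5468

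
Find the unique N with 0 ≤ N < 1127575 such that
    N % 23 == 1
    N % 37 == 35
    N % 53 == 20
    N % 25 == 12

901762

The moduli are pairwise coprime; M = 23·37·53·25 = 1127575.
M/23 = 49025; 49025 ≡ 12 (mod 23); 12·2 ≡ 1, so inverse 2.
M/37 = 30475; 30475 ≡ 24 (mod 37); 24·17 ≡ 1, so inverse 17.
M/53 = 21275; 21275 ≡ 22 (mod 53); 22·41 ≡ 1, so inverse 41.
M/25 = 45103; 45103 ≡ 3 (mod 25); 3·17 ≡ 1, so inverse 17.
N ≡ 1·49025·2 + 35·30475·17 + 20·21275·41 + 12·45103·17 = 44877187.
44877187 mod 1127575 = 901762.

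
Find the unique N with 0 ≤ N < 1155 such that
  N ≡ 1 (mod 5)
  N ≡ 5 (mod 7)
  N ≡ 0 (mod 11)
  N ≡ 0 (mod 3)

726

The moduli are pairwise coprime; M = 5·7·11·3 = 1155.
M/5 = 231; 231 ≡ 1 (mod 5), inverse 1.
M/7 = 165; 165 ≡ 4 (mod 7); 4·2 ≡ 1, so inverse 2.
M/11 = 105; 105 ≡ 6 (mod 11); 6·2 ≡ 1, so inverse 2.
M/3 = 385; 385 ≡ 1 (mod 3), inverse 1.
N ≡ 1·231·1 + 5·165·2 + 0·105·2 + 0·385·1 = 1881.
1881 mod 1155 = 726.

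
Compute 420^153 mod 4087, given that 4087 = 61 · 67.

Mod 61: 420 ≡ 54; by Fermat, exponent reduces to 153 mod 60 = 33; 54^33 ≡ 38 (mod 61).
Mod 67: 420 ≡ 18; by Fermat, exponent reduces to 153 mod 66 = 21; 18^21 ≡ 43 (mod 67).
Combine by CRT: x ≡ 38 (mod 61), x ≡ 43 (mod 67) ⇒ x ≡ 3393 (mod 4087).

3393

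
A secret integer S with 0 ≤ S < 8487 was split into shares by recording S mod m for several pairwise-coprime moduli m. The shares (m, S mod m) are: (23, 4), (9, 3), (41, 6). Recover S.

4926

The moduli are pairwise coprime; N = 23·9·41 = 8487.
N/23 = 369; 369 ≡ 1 (mod 23), inverse 1.
N/9 = 943; 943 ≡ 7 (mod 9); 7·4 ≡ 1, so inverse 4.
N/41 = 207; 207 ≡ 2 (mod 41); 2·21 ≡ 1, so inverse 21.
S ≡ 4·369·1 + 3·943·4 + 6·207·21 = 38874.
38874 mod 8487 = 4926.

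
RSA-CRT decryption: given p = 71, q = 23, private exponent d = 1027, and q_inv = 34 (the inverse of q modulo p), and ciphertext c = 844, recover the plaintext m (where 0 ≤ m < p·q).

1205

d_p = d mod (p−1) = 1027 mod 70 = 47; d_q = d mod (q−1) = 15.
m₁ = c^(d_p) mod p: c ≡ 63 (mod 71), and 63^47 mod 71 = 69.
m₂ = c^(d_q) mod q: c ≡ 16 (mod 23), and 16^15 mod 23 = 9.
h = q_inv·(m₁ − m₂) mod p = 34·(69 − 9) mod 71 = 52.
m = m₂ + h·q = 9 + 52·23 = 1205.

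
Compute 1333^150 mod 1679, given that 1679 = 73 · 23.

1542

Mod 73: 1333 ≡ 19; by Fermat, exponent reduces to 150 mod 72 = 6; 19^6 ≡ 9 (mod 73).
Mod 23: 1333 ≡ 22; by Fermat, exponent reduces to 150 mod 22 = 18; 22^18 ≡ 1 (mod 23).
Combine by CRT: x ≡ 9 (mod 73), x ≡ 1 (mod 23) ⇒ x ≡ 1542 (mod 1679).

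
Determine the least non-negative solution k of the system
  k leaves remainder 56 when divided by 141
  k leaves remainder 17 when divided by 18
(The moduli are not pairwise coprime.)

197

Combine the congruences pairwise.
gcd(141, 18) = 3 and 3 | (17 − 56), so the pair is consistent; merging gives k ≡ 197 (mod 846), where 846 = lcm(141, 18).
The solution is unique modulo lcm(141, 18) = 846.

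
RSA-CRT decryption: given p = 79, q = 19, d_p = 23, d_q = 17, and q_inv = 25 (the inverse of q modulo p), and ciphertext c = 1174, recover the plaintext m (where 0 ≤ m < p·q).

m₁ = c^(d_p) mod p: c ≡ 68 (mod 79), and 68^23 mod 79 = 77.
m₂ = c^(d_q) mod q: c ≡ 15 (mod 19), and 15^17 mod 19 = 14.
h = q_inv·(m₁ − m₂) mod p = 25·(77 − 14) mod 79 = 74.
m = m₂ + h·q = 14 + 74·19 = 1420.

1420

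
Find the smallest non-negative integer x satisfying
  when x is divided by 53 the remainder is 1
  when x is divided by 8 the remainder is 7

From x ≡ 1 (mod 53) write x = 1 + 53t. Substituting into x ≡ 7 (mod 8) gives 53t ≡ 6 (mod 8), and since 5⁻¹ ≡ 5 (mod 8), t ≡ 6. Hence x ≡ 1 + 53·6 = 319 (mod 424).

319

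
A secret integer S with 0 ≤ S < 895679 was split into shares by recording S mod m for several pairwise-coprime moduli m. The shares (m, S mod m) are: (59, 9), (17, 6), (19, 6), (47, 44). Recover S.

266158

From S ≡ 9 (mod 59) write S = 9 + 59t. Substituting into S ≡ 6 (mod 17) gives 59t ≡ 14 (mod 17), and since 8⁻¹ ≡ 15 (mod 17), t ≡ 6. Hence S ≡ 9 + 59·6 = 363 (mod 1003).
From S ≡ 363 (mod 1003) write S = 363 + 1003t. Substituting into S ≡ 6 (mod 19) gives 1003t ≡ 4 (mod 19), and since 15⁻¹ ≡ 14 (mod 19), t ≡ 18. Hence S ≡ 363 + 1003·18 = 18417 (mod 19057).
From S ≡ 18417 (mod 19057) write S = 18417 + 19057t. Substituting into S ≡ 44 (mod 47) gives 19057t ≡ 4 (mod 47), and since 22⁻¹ ≡ 15 (mod 47), t ≡ 13. Hence S ≡ 18417 + 19057·13 = 266158 (mod 895679).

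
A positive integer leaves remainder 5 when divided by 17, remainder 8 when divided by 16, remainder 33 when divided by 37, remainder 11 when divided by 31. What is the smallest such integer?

25896

Combine the congruences pairwise.
From N ≡ 5 (mod 17) write N = 5 + 17t. Substituting into N ≡ 8 (mod 16) gives 17t ≡ 3 (mod 16), and since 1⁻¹ ≡ 1 (mod 16), t ≡ 3. Hence N ≡ 5 + 17·3 = 56 (mod 272).
From N ≡ 56 (mod 272) write N = 56 + 272t. Substituting into N ≡ 33 (mod 37) gives 272t ≡ 14 (mod 37), and since 13⁻¹ ≡ 20 (mod 37), t ≡ 21. Hence N ≡ 56 + 272·21 = 5768 (mod 10064).
From N ≡ 5768 (mod 10064) write N = 5768 + 10064t. Substituting into N ≡ 11 (mod 31) gives 10064t ≡ 9 (mod 31), and since 20⁻¹ ≡ 14 (mod 31), t ≡ 2. Hence N ≡ 5768 + 10064·2 = 25896 (mod 311984).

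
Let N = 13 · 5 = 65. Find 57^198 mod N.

Mod 13: 57 ≡ 5; by Fermat, exponent reduces to 198 mod 12 = 6; 5^6 ≡ 12 (mod 13).
Mod 5: 57 ≡ 2; by Fermat, exponent reduces to 198 mod 4 = 2; 2^2 ≡ 4 (mod 5).
Combine by CRT: x ≡ 12 (mod 13), x ≡ 4 (mod 5) ⇒ x ≡ 64 (mod 65).

64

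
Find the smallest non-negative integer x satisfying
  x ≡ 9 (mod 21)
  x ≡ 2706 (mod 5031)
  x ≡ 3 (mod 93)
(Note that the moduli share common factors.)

gcd(21, 5031) = 3 and 3 | (2706 − 9), so the pair is consistent; merging gives x ≡ 7737 (mod 35217), where 35217 = lcm(21, 5031).
gcd(35217, 93) = 3 and 3 | (3 − 7737), so the pair is consistent; merging gives x ≡ 571209 (mod 1091727), where 1091727 = lcm(35217, 93).
The solution is unique modulo lcm(21, 5031, 93) = 1091727.

571209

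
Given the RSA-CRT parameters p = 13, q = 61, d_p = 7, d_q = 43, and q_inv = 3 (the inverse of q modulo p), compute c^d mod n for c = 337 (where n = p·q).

90

m₁ = c^(d_p) mod p: c ≡ 12 (mod 13), and 12^7 mod 13 = 12.
m₂ = c^(d_q) mod q: c ≡ 32 (mod 61), and 32^43 mod 61 = 29.
h = q_inv·(m₁ − m₂) mod p = 3·(12 − 29) mod 13 = 1.
m = m₂ + h·q = 29 + 1·61 = 90.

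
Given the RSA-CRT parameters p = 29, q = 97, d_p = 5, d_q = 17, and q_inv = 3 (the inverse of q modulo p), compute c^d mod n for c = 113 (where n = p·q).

685

m₁ = c^(d_p) mod p: c ≡ 26 (mod 29), and 26^5 mod 29 = 18.
m₂ = c^(d_q) mod q: c ≡ 16 (mod 97), and 16^17 mod 97 = 6.
h = q_inv·(m₁ − m₂) mod p = 3·(18 − 6) mod 29 = 7.
m = m₂ + h·q = 6 + 7·97 = 685.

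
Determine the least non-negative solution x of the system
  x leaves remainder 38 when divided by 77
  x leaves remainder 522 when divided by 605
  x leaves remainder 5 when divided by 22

gcd(77, 605) = 11 and 11 | (522 − 38), so the pair is consistent; merging gives x ≡ 1732 (mod 4235), where 4235 = lcm(77, 605).
gcd(4235, 22) = 11 and 11 | (5 − 1732), so the pair is consistent; merging gives x ≡ 5967 (mod 8470), where 8470 = lcm(4235, 22).
The solution is unique modulo lcm(77, 605, 22) = 8470.

5967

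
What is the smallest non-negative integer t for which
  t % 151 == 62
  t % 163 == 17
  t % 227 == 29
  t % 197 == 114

From t ≡ 62 (mod 151) write t = 62 + 151s. Substituting into t ≡ 17 (mod 163) gives 151s ≡ 118 (mod 163), and since 151⁻¹ ≡ 95 (mod 163), s ≡ 126. Hence t ≡ 62 + 151·126 = 19088 (mod 24613).
From t ≡ 19088 (mod 24613) write t = 19088 + 24613s. Substituting into t ≡ 29 (mod 227) gives 24613s ≡ 9 (mod 227), and since 97⁻¹ ≡ 110 (mod 227), s ≡ 82. Hence t ≡ 19088 + 24613·82 = 2037354 (mod 5587151).
From t ≡ 2037354 (mod 5587151) write t = 2037354 + 5587151s. Substituting into t ≡ 114 (mod 197) gives 5587151s ≡ 134 (mod 197), and since 34⁻¹ ≡ 29 (mod 197), s ≡ 143. Hence t ≡ 2037354 + 5587151·143 = 800999947 (mod 1100668747).

800999947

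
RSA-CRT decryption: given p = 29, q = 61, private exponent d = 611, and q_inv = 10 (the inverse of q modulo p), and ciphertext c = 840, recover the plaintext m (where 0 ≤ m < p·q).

d_p = d mod (p−1) = 611 mod 28 = 23; d_q = d mod (q−1) = 11.
m₁ = c^(d_p) mod p: c ≡ 28 (mod 29), and 28^23 mod 29 = 28.
m₂ = c^(d_q) mod q: c ≡ 47 (mod 61), and 47^11 mod 61 = 13.
h = q_inv·(m₁ − m₂) mod p = 10·(28 − 13) mod 29 = 5.
m = m₂ + h·q = 13 + 5·61 = 318.

318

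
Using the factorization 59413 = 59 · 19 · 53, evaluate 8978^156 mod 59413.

23586

Mod 59: 8978 ≡ 10; by Fermat, exponent reduces to 156 mod 58 = 40; 10^40 ≡ 45 (mod 59).
Mod 19: 8978 ≡ 10; by Fermat, exponent reduces to 156 mod 18 = 12; 10^12 ≡ 7 (mod 19).
Mod 53: 8978 ≡ 21; since 52 | 156, by Fermat 21^156 ≡ 1 (mod 53).
Combine by CRT: x ≡ 45 (mod 59), x ≡ 7 (mod 19), x ≡ 1 (mod 53) ⇒ x ≡ 23586 (mod 59413).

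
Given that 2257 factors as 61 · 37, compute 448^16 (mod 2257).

562

Mod 61: 448 ≡ 21; 21^16 ≡ 13 (mod 61).
Mod 37: 448 ≡ 4; 4^16 ≡ 7 (mod 37).
Combine by CRT: x ≡ 13 (mod 61), x ≡ 7 (mod 37) ⇒ x ≡ 562 (mod 2257).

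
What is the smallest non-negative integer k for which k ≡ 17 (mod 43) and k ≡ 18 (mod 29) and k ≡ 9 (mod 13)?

The moduli are pairwise coprime; N = 43·29·13 = 16211.
N/43 = 377; 377 ≡ 33 (mod 43); 33·30 ≡ 1, so inverse 30.
N/29 = 559; 559 ≡ 8 (mod 29); 8·11 ≡ 1, so inverse 11.
N/13 = 1247; 1247 ≡ 12 (mod 13); 12·12 ≡ 1, so inverse 12.
k ≡ 17·377·30 + 18·559·11 + 9·1247·12 = 437628.
437628 mod 16211 = 16142.

16142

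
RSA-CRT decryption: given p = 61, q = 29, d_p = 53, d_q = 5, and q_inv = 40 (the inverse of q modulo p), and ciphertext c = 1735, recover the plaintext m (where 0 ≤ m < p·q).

m₁ = c^(d_p) mod p: c ≡ 27 (mod 61), and 27^53 mod 61 = 41.
m₂ = c^(d_q) mod q: c ≡ 24 (mod 29), and 24^5 mod 29 = 7.
h = q_inv·(m₁ − m₂) mod p = 40·(41 − 7) mod 61 = 18.
m = m₂ + h·q = 7 + 18·29 = 529.

529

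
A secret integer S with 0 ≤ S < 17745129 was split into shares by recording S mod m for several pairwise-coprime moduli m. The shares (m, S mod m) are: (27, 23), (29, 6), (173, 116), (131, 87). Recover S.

Combine the congruences pairwise.
From S ≡ 23 (mod 27) write S = 23 + 27t. Substituting into S ≡ 6 (mod 29) gives 27t ≡ 12 (mod 29), and since 27⁻¹ ≡ 14 (mod 29), t ≡ 23. Hence S ≡ 23 + 27·23 = 644 (mod 783).
From S ≡ 644 (mod 783) write S = 644 + 783t. Substituting into S ≡ 116 (mod 173) gives 783t ≡ 164 (mod 173), and since 91⁻¹ ≡ 154 (mod 173), t ≡ 171. Hence S ≡ 644 + 783·171 = 134537 (mod 135459).
From S ≡ 134537 (mod 135459) write S = 134537 + 135459t. Substituting into S ≡ 87 (mod 131) gives 135459t ≡ 87 (mod 131), and since 5⁻¹ ≡ 105 (mod 131), t ≡ 96. Hence S ≡ 134537 + 135459·96 = 13138601 (mod 17745129).

13138601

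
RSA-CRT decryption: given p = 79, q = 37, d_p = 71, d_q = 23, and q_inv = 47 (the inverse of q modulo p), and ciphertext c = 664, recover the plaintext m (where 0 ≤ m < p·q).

m₁ = c^(d_p) mod p: c ≡ 32 (mod 79), and 32^71 mod 79 = 16.
m₂ = c^(d_q) mod q: c ≡ 35 (mod 37), and 35^23 mod 37 = 32.
h = q_inv·(m₁ − m₂) mod p = 47·(16 − 32) mod 79 = 38.
m = m₂ + h·q = 32 + 38·37 = 1438.

1438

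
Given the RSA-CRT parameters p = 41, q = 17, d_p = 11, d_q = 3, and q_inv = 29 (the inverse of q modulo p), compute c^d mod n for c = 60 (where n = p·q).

m₁ = c^(d_p) mod p: c ≡ 19 (mod 41), and 19^11 mod 41 = 34.
m₂ = c^(d_q) mod q: c ≡ 9 (mod 17), and 9^3 mod 17 = 15.
h = q_inv·(m₁ − m₂) mod p = 29·(34 − 15) mod 41 = 18.
m = m₂ + h·q = 15 + 18·17 = 321.

321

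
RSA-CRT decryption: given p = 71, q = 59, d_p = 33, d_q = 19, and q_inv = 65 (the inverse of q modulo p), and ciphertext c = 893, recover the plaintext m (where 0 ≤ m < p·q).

2803

m₁ = c^(d_p) mod p: c ≡ 41 (mod 71), and 41^33 mod 71 = 34.
m₂ = c^(d_q) mod q: c ≡ 8 (mod 59), and 8^19 mod 59 = 30.
h = q_inv·(m₁ − m₂) mod p = 65·(34 − 30) mod 71 = 47.
m = m₂ + h·q = 30 + 47·59 = 2803.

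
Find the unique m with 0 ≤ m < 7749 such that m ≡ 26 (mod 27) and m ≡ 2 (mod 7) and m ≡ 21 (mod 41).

5966

Combine the congruences pairwise.
From m ≡ 26 (mod 27) write m = 26 + 27t. Substituting into m ≡ 2 (mod 7) gives 27t ≡ 4 (mod 7), and since 6⁻¹ ≡ 6 (mod 7), t ≡ 3. Hence m ≡ 26 + 27·3 = 107 (mod 189).
From m ≡ 107 (mod 189) write m = 107 + 189t. Substituting into m ≡ 21 (mod 41) gives 189t ≡ 37 (mod 41), and since 25⁻¹ ≡ 23 (mod 41), t ≡ 31. Hence m ≡ 107 + 189·31 = 5966 (mod 7749).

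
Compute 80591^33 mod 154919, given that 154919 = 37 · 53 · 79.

Mod 37: 80591 ≡ 5; 5^33 ≡ 8 (mod 37).
Mod 53: 80591 ≡ 31; 31^33 ≡ 20 (mod 53).
Mod 79: 80591 ≡ 11; 11^33 ≡ 62 (mod 79).
Combine by CRT: x ≡ 8 (mod 37), x ≡ 20 (mod 53), x ≡ 62 (mod 79) ⇒ x ≡ 140682 (mod 154919).

140682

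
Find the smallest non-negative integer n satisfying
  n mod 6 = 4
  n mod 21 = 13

gcd(6, 21) = 3 and 3 | (13 − 4), so the pair is consistent; merging gives n ≡ 34 (mod 42), where 42 = lcm(6, 21).
The solution is unique modulo lcm(6, 21) = 42.

34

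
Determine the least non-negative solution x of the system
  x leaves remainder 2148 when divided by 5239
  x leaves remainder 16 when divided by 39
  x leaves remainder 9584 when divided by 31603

2537824

Combine the congruences pairwise.
gcd(5239, 39) = 13 and 13 | (16 − 2148), so the pair is consistent; merging gives x ≡ 7387 (mod 15717), where 15717 = lcm(5239, 39).
gcd(15717, 31603) = 169 and 169 | (9584 − 7387), so the pair is consistent; merging gives x ≡ 2537824 (mod 2939079), where 2939079 = lcm(15717, 31603).
The solution is unique modulo lcm(5239, 39, 31603) = 2939079.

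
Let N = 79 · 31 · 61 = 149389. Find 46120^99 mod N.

Mod 79: 46120 ≡ 63; by Fermat, exponent reduces to 99 mod 78 = 21; 63^21 ≡ 15 (mod 79).
Mod 31: 46120 ≡ 23; by Fermat, exponent reduces to 99 mod 30 = 9; 23^9 ≡ 27 (mod 31).
Mod 61: 46120 ≡ 4; by Fermat, exponent reduces to 99 mod 60 = 39; 4^39 ≡ 27 (mod 61).
Combine by CRT: x ≡ 15 (mod 79), x ≡ 27 (mod 31), x ≡ 27 (mod 61) ⇒ x ≡ 64321 (mod 149389).

64321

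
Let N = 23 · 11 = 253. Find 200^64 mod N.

192

Mod 23: 200 ≡ 16; by Fermat, exponent reduces to 64 mod 22 = 20; 16^20 ≡ 8 (mod 23).
Mod 11: 200 ≡ 2; by Fermat, exponent reduces to 64 mod 10 = 4; 2^4 ≡ 5 (mod 11).
Combine by CRT: x ≡ 8 (mod 23), x ≡ 5 (mod 11) ⇒ x ≡ 192 (mod 253).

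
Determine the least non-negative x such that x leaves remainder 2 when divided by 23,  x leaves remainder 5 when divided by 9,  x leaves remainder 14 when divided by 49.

Combine the congruences pairwise.
From x ≡ 2 (mod 23) write x = 2 + 23t. Substituting into x ≡ 5 (mod 9) gives 23t ≡ 3 (mod 9), and since 5⁻¹ ≡ 2 (mod 9), t ≡ 6. Hence x ≡ 2 + 23·6 = 140 (mod 207).
From x ≡ 140 (mod 207) write x = 140 + 207t. Substituting into x ≡ 14 (mod 49) gives 207t ≡ 21 (mod 49), and since 11⁻¹ ≡ 9 (mod 49), t ≡ 42. Hence x ≡ 140 + 207·42 = 8834 (mod 10143).

8834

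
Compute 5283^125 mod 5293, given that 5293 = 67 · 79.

Mod 67: 5283 ≡ 57; by Fermat, exponent reduces to 125 mod 66 = 59; 57^59 ≡ 41 (mod 67).
Mod 79: 5283 ≡ 69; by Fermat, exponent reduces to 125 mod 78 = 47; 69^47 ≡ 17 (mod 79).
Combine by CRT: x ≡ 41 (mod 67), x ≡ 17 (mod 79) ⇒ x ≡ 175 (mod 5293).

175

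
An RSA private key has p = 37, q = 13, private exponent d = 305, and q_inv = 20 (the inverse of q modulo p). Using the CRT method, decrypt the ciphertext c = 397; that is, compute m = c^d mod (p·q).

d_p = d mod (p−1) = 305 mod 36 = 17; d_q = d mod (q−1) = 5.
m₁ = c^(d_p) mod p: c ≡ 27 (mod 37), and 27^17 mod 37 = 11.
m₂ = c^(d_q) mod q: c ≡ 7 (mod 13), and 7^5 mod 13 = 11.
h = q_inv·(m₁ − m₂) mod p = 20·(11 − 11) mod 37 = 0.
m = m₂ + h·q = 11 + 0·13 = 11.

11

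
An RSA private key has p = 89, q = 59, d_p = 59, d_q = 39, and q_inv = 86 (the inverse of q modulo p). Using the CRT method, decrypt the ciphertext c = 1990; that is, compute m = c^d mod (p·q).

868

m₁ = c^(d_p) mod p: c ≡ 32 (mod 89), and 32^59 mod 89 = 67.
m₂ = c^(d_q) mod q: c ≡ 43 (mod 59), and 43^39 mod 59 = 42.
h = q_inv·(m₁ − m₂) mod p = 86·(67 − 42) mod 89 = 14.
m = m₂ + h·q = 42 + 14·59 = 868.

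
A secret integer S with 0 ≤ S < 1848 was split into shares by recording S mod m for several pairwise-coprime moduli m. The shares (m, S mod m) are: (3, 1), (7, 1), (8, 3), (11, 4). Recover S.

1555

The moduli are pairwise coprime; N = 3·7·8·11 = 1848.
N/3 = 616; 616 ≡ 1 (mod 3), inverse 1.
N/7 = 264; 264 ≡ 5 (mod 7); 5·3 ≡ 1, so inverse 3.
N/8 = 231; 231 ≡ 7 (mod 8); 7·7 ≡ 1, so inverse 7.
N/11 = 168; 168 ≡ 3 (mod 11); 3·4 ≡ 1, so inverse 4.
S ≡ 1·616·1 + 1·264·3 + 3·231·7 + 4·168·4 = 8947.
8947 mod 1848 = 1555.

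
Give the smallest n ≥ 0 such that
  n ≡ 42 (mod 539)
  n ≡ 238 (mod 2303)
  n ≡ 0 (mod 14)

14056

gcd(539, 2303) = 49 and 49 | (238 − 42), so the pair is consistent; merging gives n ≡ 14056 (mod 25333), where 25333 = lcm(539, 2303).
gcd(25333, 14) = 7 and 7 | (0 − 14056), so the pair is consistent; merging gives n ≡ 14056 (mod 50666), where 50666 = lcm(25333, 14).
The solution is unique modulo lcm(539, 2303, 14) = 50666.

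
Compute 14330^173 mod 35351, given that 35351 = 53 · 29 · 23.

17757

Mod 53: 14330 ≡ 20; by Fermat, exponent reduces to 173 mod 52 = 17; 20^17 ≡ 2 (mod 53).
Mod 29: 14330 ≡ 4; by Fermat, exponent reduces to 173 mod 28 = 5; 4^5 ≡ 9 (mod 29).
Mod 23: 14330 ≡ 1; by Fermat, exponent reduces to 173 mod 22 = 19; 1^19 ≡ 1 (mod 23).
Combine by CRT: x ≡ 2 (mod 53), x ≡ 9 (mod 29), x ≡ 1 (mod 23) ⇒ x ≡ 17757 (mod 35351).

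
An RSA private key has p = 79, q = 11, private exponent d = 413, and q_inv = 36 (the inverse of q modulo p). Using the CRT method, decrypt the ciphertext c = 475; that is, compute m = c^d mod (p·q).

712

d_p = d mod (p−1) = 413 mod 78 = 23; d_q = d mod (q−1) = 3.
m₁ = c^(d_p) mod p: c ≡ 1 (mod 79), and 1^23 mod 79 = 1.
m₂ = c^(d_q) mod q: c ≡ 2 (mod 11), and 2^3 mod 11 = 8.
h = q_inv·(m₁ − m₂) mod p = 36·(1 − 8) mod 79 = 64.
m = m₂ + h·q = 8 + 64·11 = 712.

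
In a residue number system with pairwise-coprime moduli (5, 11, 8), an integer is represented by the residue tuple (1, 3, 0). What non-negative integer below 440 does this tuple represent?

From x ≡ 1 (mod 5) write x = 1 + 5t. Substituting into x ≡ 3 (mod 11) gives 5t ≡ 2 (mod 11), and since 5⁻¹ ≡ 9 (mod 11), t ≡ 7. Hence x ≡ 1 + 5·7 = 36 (mod 55).
From x ≡ 36 (mod 55) write x = 36 + 55t. Substituting into x ≡ 0 (mod 8) gives 55t ≡ 4 (mod 8), and since 7⁻¹ ≡ 7 (mod 8), t ≡ 4. Hence x ≡ 36 + 55·4 = 256 (mod 440).

256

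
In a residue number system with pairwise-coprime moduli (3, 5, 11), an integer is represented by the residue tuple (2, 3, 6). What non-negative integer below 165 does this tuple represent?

Combine the congruences pairwise.
From x ≡ 2 (mod 3) write x = 2 + 3t. Substituting into x ≡ 3 (mod 5) gives 3t ≡ 1 (mod 5), and since 3⁻¹ ≡ 2 (mod 5), t ≡ 2. Hence x ≡ 2 + 3·2 = 8 (mod 15).
From x ≡ 8 (mod 15) write x = 8 + 15t. Substituting into x ≡ 6 (mod 11) gives 15t ≡ 9 (mod 11), and since 4⁻¹ ≡ 3 (mod 11), t ≡ 5. Hence x ≡ 8 + 15·5 = 83 (mod 165).

83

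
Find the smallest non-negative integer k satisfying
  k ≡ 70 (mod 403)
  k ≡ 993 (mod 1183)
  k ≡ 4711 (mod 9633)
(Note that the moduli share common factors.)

gcd(403, 1183) = 13 and 13 | (993 − 70), so the pair is consistent; merging gives k ≡ 24653 (mod 36673), where 36673 = lcm(403, 1183).
gcd(36673, 9633) = 169 and 169 | (4711 − 24653), so the pair is consistent; merging gives k ≡ 1748284 (mod 2090361), where 2090361 = lcm(36673, 9633).
The solution is unique modulo lcm(403, 1183, 9633) = 2090361.

1748284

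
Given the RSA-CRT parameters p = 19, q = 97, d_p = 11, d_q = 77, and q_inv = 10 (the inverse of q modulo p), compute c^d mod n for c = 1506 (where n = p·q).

m₁ = c^(d_p) mod p: c ≡ 5 (mod 19), and 5^11 mod 19 = 6.
m₂ = c^(d_q) mod q: c ≡ 51 (mod 97), and 51^77 mod 97 = 69.
h = q_inv·(m₁ − m₂) mod p = 10·(6 − 69) mod 19 = 16.
m = m₂ + h·q = 69 + 16·97 = 1621.

1621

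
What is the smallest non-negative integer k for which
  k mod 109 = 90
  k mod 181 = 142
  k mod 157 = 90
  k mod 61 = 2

The moduli are pairwise coprime; N = 109·181·157·61 = 188944633.
N/109 = 1733437; 1733437 ≡ 10 (mod 109); 10·11 ≡ 1, so inverse 11.
N/181 = 1043893; 1043893 ≡ 66 (mod 181); 66·96 ≡ 1, so inverse 96.
N/157 = 1203469; 1203469 ≡ 64 (mod 157); 64·27 ≡ 1, so inverse 27.
N/61 = 3097453; 3097453 ≡ 56 (mod 61); 56·12 ≡ 1, so inverse 12.
k ≡ 90·1733437·11 + 142·1043893·96 + 90·1203469·27 + 2·3097453·12 = 18945220548.
18945220548 mod 188944633 = 50757248.

50757248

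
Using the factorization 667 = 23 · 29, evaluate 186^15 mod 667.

Mod 23: 186 ≡ 2; 2^15 ≡ 16 (mod 23).
Mod 29: 186 ≡ 12; 12^15 ≡ 17 (mod 29).
Combine by CRT: x ≡ 16 (mod 23), x ≡ 17 (mod 29) ⇒ x ≡ 568 (mod 667).

568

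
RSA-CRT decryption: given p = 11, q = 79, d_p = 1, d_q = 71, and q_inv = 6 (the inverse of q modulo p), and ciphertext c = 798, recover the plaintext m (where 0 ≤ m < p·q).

m₁ = c^(d_p) mod p: c ≡ 6 (mod 11), and 6^1 mod 11 = 6.
m₂ = c^(d_q) mod q: c ≡ 8 (mod 79), and 8^71 mod 79 = 22.
h = q_inv·(m₁ − m₂) mod p = 6·(6 − 22) mod 11 = 3.
m = m₂ + h·q = 22 + 3·79 = 259.

259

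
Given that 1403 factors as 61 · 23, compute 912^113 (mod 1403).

339

Mod 61: 912 ≡ 58; by Fermat, exponent reduces to 113 mod 60 = 53; 58^53 ≡ 34 (mod 61).
Mod 23: 912 ≡ 15; by Fermat, exponent reduces to 113 mod 22 = 3; 15^3 ≡ 17 (mod 23).
Combine by CRT: x ≡ 34 (mod 61), x ≡ 17 (mod 23) ⇒ x ≡ 339 (mod 1403).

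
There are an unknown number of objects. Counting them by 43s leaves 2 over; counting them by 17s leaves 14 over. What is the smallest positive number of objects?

303

Combine the congruences pairwise.
From N ≡ 2 (mod 43) write N = 2 + 43t. Substituting into N ≡ 14 (mod 17) gives 43t ≡ 12 (mod 17), and since 9⁻¹ ≡ 2 (mod 17), t ≡ 7. Hence N ≡ 2 + 43·7 = 303 (mod 731).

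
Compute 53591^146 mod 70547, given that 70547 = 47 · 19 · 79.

Mod 47: 53591 ≡ 11; by Fermat, exponent reduces to 146 mod 46 = 8; 11^8 ≡ 12 (mod 47).
Mod 19: 53591 ≡ 11; by Fermat, exponent reduces to 146 mod 18 = 2; 11^2 ≡ 7 (mod 19).
Mod 79: 53591 ≡ 29; by Fermat, exponent reduces to 146 mod 78 = 68; 29^68 ≡ 25 (mod 79).
Combine by CRT: x ≡ 12 (mod 47), x ≡ 7 (mod 19), x ≡ 25 (mod 79) ⇒ x ≡ 4054 (mod 70547).

4054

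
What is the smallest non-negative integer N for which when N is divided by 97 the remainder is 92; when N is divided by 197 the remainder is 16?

17746

From N ≡ 92 (mod 97) write N = 92 + 97t. Substituting into N ≡ 16 (mod 197) gives 97t ≡ 121 (mod 197), and since 97⁻¹ ≡ 65 (mod 197), t ≡ 182. Hence N ≡ 92 + 97·182 = 17746 (mod 19109).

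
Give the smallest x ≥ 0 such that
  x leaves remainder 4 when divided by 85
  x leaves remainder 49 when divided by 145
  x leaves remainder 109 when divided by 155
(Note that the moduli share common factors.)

gcd(85, 145) = 5 and 5 | (49 − 4), so the pair is consistent; merging gives x ≡ 1789 (mod 2465), where 2465 = lcm(85, 145).
gcd(2465, 155) = 5 and 5 | (109 − 1789), so the pair is consistent; merging gives x ≡ 48624 (mod 76415), where 76415 = lcm(2465, 155).
The solution is unique modulo lcm(85, 145, 155) = 76415.

48624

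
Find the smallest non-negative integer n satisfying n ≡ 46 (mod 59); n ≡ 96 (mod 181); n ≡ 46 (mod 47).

From n ≡ 46 (mod 59) write n = 46 + 59t. Substituting into n ≡ 96 (mod 181) gives 59t ≡ 50 (mod 181), and since 59⁻¹ ≡ 135 (mod 181), t ≡ 53. Hence n ≡ 46 + 59·53 = 3173 (mod 10679).
From n ≡ 3173 (mod 10679) write n = 3173 + 10679t. Substituting into n ≡ 46 (mod 47) gives 10679t ≡ 22 (mod 47), and since 10⁻¹ ≡ 33 (mod 47), t ≡ 21. Hence n ≡ 3173 + 10679·21 = 227432 (mod 501913).

227432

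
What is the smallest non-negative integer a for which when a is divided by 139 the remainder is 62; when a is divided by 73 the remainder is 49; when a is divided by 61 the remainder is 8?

68450

From a ≡ 62 (mod 139) write a = 62 + 139t. Substituting into a ≡ 49 (mod 73) gives 139t ≡ 60 (mod 73), and since 66⁻¹ ≡ 52 (mod 73), t ≡ 54. Hence a ≡ 62 + 139·54 = 7568 (mod 10147).
From a ≡ 7568 (mod 10147) write a = 7568 + 10147t. Substituting into a ≡ 8 (mod 61) gives 10147t ≡ 4 (mod 61), and since 21⁻¹ ≡ 32 (mod 61), t ≡ 6. Hence a ≡ 7568 + 10147·6 = 68450 (mod 618967).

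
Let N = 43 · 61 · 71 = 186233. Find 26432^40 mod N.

23105

Mod 43: 26432 ≡ 30; 30^40 ≡ 14 (mod 43).
Mod 61: 26432 ≡ 19; 19^40 ≡ 47 (mod 61).
Mod 71: 26432 ≡ 20; 20^40 ≡ 30 (mod 71).
Combine by CRT: x ≡ 14 (mod 43), x ≡ 47 (mod 61), x ≡ 30 (mod 71) ⇒ x ≡ 23105 (mod 186233).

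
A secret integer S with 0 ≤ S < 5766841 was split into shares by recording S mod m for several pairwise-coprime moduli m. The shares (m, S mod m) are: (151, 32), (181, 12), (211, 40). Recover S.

The moduli are pairwise coprime; N = 151·181·211 = 5766841.
N/151 = 38191; 38191 ≡ 139 (mod 151); 139·88 ≡ 1, so inverse 88.
N/181 = 31861; 31861 ≡ 5 (mod 181); 5·145 ≡ 1, so inverse 145.
N/211 = 27331; 27331 ≡ 112 (mod 211); 112·130 ≡ 1, so inverse 130.
S ≡ 32·38191·88 + 12·31861·145 + 40·27331·130 = 305105196.
305105196 mod 5766841 = 5229464.

5229464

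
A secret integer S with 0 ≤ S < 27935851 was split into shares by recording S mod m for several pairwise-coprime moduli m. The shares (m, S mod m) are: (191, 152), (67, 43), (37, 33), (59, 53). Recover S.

13097404

The moduli are pairwise coprime; N = 191·67·37·59 = 27935851.
N/191 = 146261; 146261 ≡ 146 (mod 191); 146·174 ≡ 1, so inverse 174.
N/67 = 416953; 416953 ≡ 12 (mod 67); 12·28 ≡ 1, so inverse 28.
N/37 = 755023; 755023 ≡ 1 (mod 37), inverse 1.
N/59 = 473489; 473489 ≡ 14 (mod 59); 14·38 ≡ 1, so inverse 38.
S ≡ 152·146261·174 + 43·416953·28 + 33·755023·1 + 53·473489·38 = 5348844945.
5348844945 mod 27935851 = 13097404.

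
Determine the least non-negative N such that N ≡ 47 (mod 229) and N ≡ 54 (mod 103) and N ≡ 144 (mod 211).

1995782

From N ≡ 47 (mod 229) write N = 47 + 229t. Substituting into N ≡ 54 (mod 103) gives 229t ≡ 7 (mod 103), and since 23⁻¹ ≡ 9 (mod 103), t ≡ 63. Hence N ≡ 47 + 229·63 = 14474 (mod 23587).
From N ≡ 14474 (mod 23587) write N = 14474 + 23587t. Substituting into N ≡ 144 (mod 211) gives 23587t ≡ 18 (mod 211), and since 166⁻¹ ≡ 75 (mod 211), t ≡ 84. Hence N ≡ 14474 + 23587·84 = 1995782 (mod 4976857).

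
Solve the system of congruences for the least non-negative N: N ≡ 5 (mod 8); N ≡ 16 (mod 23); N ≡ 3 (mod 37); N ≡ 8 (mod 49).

69637

Combine the congruences pairwise.
From N ≡ 5 (mod 8) write N = 5 + 8t. Substituting into N ≡ 16 (mod 23) gives 8t ≡ 11 (mod 23), and since 8⁻¹ ≡ 3 (mod 23), t ≡ 10. Hence N ≡ 5 + 8·10 = 85 (mod 184).
From N ≡ 85 (mod 184) write N = 85 + 184t. Substituting into N ≡ 3 (mod 37) gives 184t ≡ 29 (mod 37), and since 36⁻¹ ≡ 36 (mod 37), t ≡ 8. Hence N ≡ 85 + 184·8 = 1557 (mod 6808).
From N ≡ 1557 (mod 6808) write N = 1557 + 6808t. Substituting into N ≡ 8 (mod 49) gives 6808t ≡ 19 (mod 49), and since 46⁻¹ ≡ 16 (mod 49), t ≡ 10. Hence N ≡ 1557 + 6808·10 = 69637 (mod 333592).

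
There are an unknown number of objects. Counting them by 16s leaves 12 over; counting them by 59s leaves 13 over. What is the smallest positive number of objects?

780

Combine the congruences pairwise.
From N ≡ 12 (mod 16) write N = 12 + 16t. Substituting into N ≡ 13 (mod 59) gives 16t ≡ 1 (mod 59), and since 16⁻¹ ≡ 48 (mod 59), t ≡ 48. Hence N ≡ 12 + 16·48 = 780 (mod 944).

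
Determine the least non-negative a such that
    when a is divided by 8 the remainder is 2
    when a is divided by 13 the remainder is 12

From a ≡ 2 (mod 8) write a = 2 + 8t. Substituting into a ≡ 12 (mod 13) gives 8t ≡ 10 (mod 13), and since 8⁻¹ ≡ 5 (mod 13), t ≡ 11. Hence a ≡ 2 + 8·11 = 90 (mod 104).

90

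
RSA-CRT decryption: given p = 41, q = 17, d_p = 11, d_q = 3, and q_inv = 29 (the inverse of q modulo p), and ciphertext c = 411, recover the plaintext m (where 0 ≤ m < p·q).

452

m₁ = c^(d_p) mod p: c ≡ 1 (mod 41), and 1^11 mod 41 = 1.
m₂ = c^(d_q) mod q: c ≡ 3 (mod 17), and 3^3 mod 17 = 10.
h = q_inv·(m₁ − m₂) mod p = 29·(1 − 10) mod 41 = 26.
m = m₂ + h·q = 10 + 26·17 = 452.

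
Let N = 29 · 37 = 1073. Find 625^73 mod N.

Mod 29: 625 ≡ 16; by Fermat, exponent reduces to 73 mod 28 = 17; 16^17 ≡ 7 (mod 29).
Mod 37: 625 ≡ 33; by Fermat, exponent reduces to 73 mod 36 = 1; 33^1 ≡ 33 (mod 37).
Combine by CRT: x ≡ 7 (mod 29), x ≡ 33 (mod 37) ⇒ x ≡ 181 (mod 1073).

181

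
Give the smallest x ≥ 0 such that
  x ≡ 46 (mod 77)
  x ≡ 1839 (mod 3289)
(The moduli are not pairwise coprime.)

5128

gcd(77, 3289) = 11 and 11 | (1839 − 46), so the pair is consistent; merging gives x ≡ 5128 (mod 23023), where 23023 = lcm(77, 3289).
The solution is unique modulo lcm(77, 3289) = 23023.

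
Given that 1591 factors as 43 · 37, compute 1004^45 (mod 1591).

709

Mod 43: 1004 ≡ 15; by Fermat, exponent reduces to 45 mod 42 = 3; 15^3 ≡ 21 (mod 43).
Mod 37: 1004 ≡ 5; by Fermat, exponent reduces to 45 mod 36 = 9; 5^9 ≡ 6 (mod 37).
Combine by CRT: x ≡ 21 (mod 43), x ≡ 6 (mod 37) ⇒ x ≡ 709 (mod 1591).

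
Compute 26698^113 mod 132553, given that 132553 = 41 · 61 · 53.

Mod 41: 26698 ≡ 7; by Fermat, exponent reduces to 113 mod 40 = 33; 7^33 ≡ 29 (mod 41).
Mod 61: 26698 ≡ 41; by Fermat, exponent reduces to 113 mod 60 = 53; 41^53 ≡ 52 (mod 61).
Mod 53: 26698 ≡ 39; by Fermat, exponent reduces to 113 mod 52 = 9; 39^9 ≡ 32 (mod 53).
Combine by CRT: x ≡ 29 (mod 41), x ≡ 52 (mod 61), x ≡ 32 (mod 53) ⇒ x ≡ 117904 (mod 132553).

117904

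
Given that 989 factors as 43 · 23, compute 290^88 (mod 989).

Mod 43: 290 ≡ 32; by Fermat, exponent reduces to 88 mod 42 = 4; 32^4 ≡ 21 (mod 43).
Mod 23: 290 ≡ 14; since 22 | 88, by Fermat 14^88 ≡ 1 (mod 23).
Combine by CRT: x ≡ 21 (mod 43), x ≡ 1 (mod 23) ⇒ x ≡ 967 (mod 989).

967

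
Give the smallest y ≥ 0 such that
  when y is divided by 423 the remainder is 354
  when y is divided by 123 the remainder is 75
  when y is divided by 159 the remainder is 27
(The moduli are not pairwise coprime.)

gcd(423, 123) = 3 and 3 | (75 − 354), so the pair is consistent; merging gives y ≡ 12621 (mod 17343), where 17343 = lcm(423, 123).
gcd(17343, 159) = 3 and 3 | (27 − 12621), so the pair is consistent; merging gives y ≡ 654312 (mod 919179), where 919179 = lcm(17343, 159).
The solution is unique modulo lcm(423, 123, 159) = 919179.

654312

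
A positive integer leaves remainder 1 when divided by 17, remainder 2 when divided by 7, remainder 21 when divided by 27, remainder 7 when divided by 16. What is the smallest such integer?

Combine the congruences pairwise.
From k ≡ 1 (mod 17) write k = 1 + 17t. Substituting into k ≡ 2 (mod 7) gives 17t ≡ 1 (mod 7), and since 3⁻¹ ≡ 5 (mod 7), t ≡ 5. Hence k ≡ 1 + 17·5 = 86 (mod 119).
From k ≡ 86 (mod 119) write k = 86 + 119t. Substituting into k ≡ 21 (mod 27) gives 119t ≡ 16 (mod 27), and since 11⁻¹ ≡ 5 (mod 27), t ≡ 26. Hence k ≡ 86 + 119·26 = 3180 (mod 3213).
From k ≡ 3180 (mod 3213) write k = 3180 + 3213t. Substituting into k ≡ 7 (mod 16) gives 3213t ≡ 11 (mod 16), and since 13⁻¹ ≡ 5 (mod 16), t ≡ 7. Hence k ≡ 3180 + 3213·7 = 25671 (mod 51408).

25671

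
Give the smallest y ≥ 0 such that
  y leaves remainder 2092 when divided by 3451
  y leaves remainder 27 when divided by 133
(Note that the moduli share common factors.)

Combine the congruences pairwise.
gcd(3451, 133) = 7 and 7 | (27 − 2092), so the pair is consistent; merging gives y ≡ 36602 (mod 65569), where 65569 = lcm(3451, 133).
The solution is unique modulo lcm(3451, 133) = 65569.

36602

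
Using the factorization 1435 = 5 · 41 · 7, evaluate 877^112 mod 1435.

Mod 5: 877 ≡ 2; since 4 | 112, by Fermat 2^112 ≡ 1 (mod 5).
Mod 41: 877 ≡ 16; by Fermat, exponent reduces to 112 mod 40 = 32; 16^32 ≡ 10 (mod 41).
Mod 7: 877 ≡ 2; by Fermat, exponent reduces to 112 mod 6 = 4; 2^4 ≡ 2 (mod 7).
Combine by CRT: x ≡ 1 (mod 5), x ≡ 10 (mod 41), x ≡ 2 (mod 7) ⇒ x ≡ 51 (mod 1435).

51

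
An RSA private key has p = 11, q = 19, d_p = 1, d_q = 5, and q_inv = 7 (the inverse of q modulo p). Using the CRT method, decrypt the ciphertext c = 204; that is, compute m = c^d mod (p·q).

m₁ = c^(d_p) mod p: c ≡ 6 (mod 11), and 6^1 mod 11 = 6.
m₂ = c^(d_q) mod q: c ≡ 14 (mod 19), and 14^5 mod 19 = 10.
h = q_inv·(m₁ − m₂) mod p = 7·(6 − 10) mod 11 = 5.
m = m₂ + h·q = 10 + 5·19 = 105.

105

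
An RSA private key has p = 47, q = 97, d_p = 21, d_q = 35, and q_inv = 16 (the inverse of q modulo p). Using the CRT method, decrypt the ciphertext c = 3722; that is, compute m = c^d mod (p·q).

159

m₁ = c^(d_p) mod p: c ≡ 9 (mod 47), and 9^21 mod 47 = 18.
m₂ = c^(d_q) mod q: c ≡ 36 (mod 97), and 36^35 mod 97 = 62.
h = q_inv·(m₁ − m₂) mod p = 16·(18 − 62) mod 47 = 1.
m = m₂ + h·q = 62 + 1·97 = 159.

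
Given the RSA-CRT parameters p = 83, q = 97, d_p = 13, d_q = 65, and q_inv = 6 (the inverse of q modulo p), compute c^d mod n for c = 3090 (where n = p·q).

3875

m₁ = c^(d_p) mod p: c ≡ 19 (mod 83), and 19^13 mod 83 = 57.
m₂ = c^(d_q) mod q: c ≡ 83 (mod 97), and 83^65 mod 97 = 92.
h = q_inv·(m₁ − m₂) mod p = 6·(57 − 92) mod 83 = 39.
m = m₂ + h·q = 92 + 39·97 = 3875.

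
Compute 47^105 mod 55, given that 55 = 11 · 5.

12

Mod 11: 47 ≡ 3; by Fermat, exponent reduces to 105 mod 10 = 5; 3^5 ≡ 1 (mod 11).
Mod 5: 47 ≡ 2; by Fermat, exponent reduces to 105 mod 4 = 1; 2^1 ≡ 2 (mod 5).
Combine by CRT: x ≡ 1 (mod 11), x ≡ 2 (mod 5) ⇒ x ≡ 12 (mod 55).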